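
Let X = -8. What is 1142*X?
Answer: -9136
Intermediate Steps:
1142*X = 1142*(-8) = -9136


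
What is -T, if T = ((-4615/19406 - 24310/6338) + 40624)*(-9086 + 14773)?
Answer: -14206288456383177/61497614 ≈ -2.3101e+8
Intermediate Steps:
T = 14206288456383177/61497614 (T = ((-4615*1/19406 - 24310*1/6338) + 40624)*5687 = ((-4615/19406 - 12155/3169) + 40624)*5687 = (-250504865/61497614 + 40624)*5687 = (2498028566271/61497614)*5687 = 14206288456383177/61497614 ≈ 2.3101e+8)
-T = -1*14206288456383177/61497614 = -14206288456383177/61497614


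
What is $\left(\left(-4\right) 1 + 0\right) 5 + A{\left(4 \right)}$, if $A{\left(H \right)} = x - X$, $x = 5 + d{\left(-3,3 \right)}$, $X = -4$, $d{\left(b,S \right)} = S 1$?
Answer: $-8$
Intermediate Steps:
$d{\left(b,S \right)} = S$
$x = 8$ ($x = 5 + 3 = 8$)
$A{\left(H \right)} = 12$ ($A{\left(H \right)} = 8 - -4 = 8 + 4 = 12$)
$\left(\left(-4\right) 1 + 0\right) 5 + A{\left(4 \right)} = \left(\left(-4\right) 1 + 0\right) 5 + 12 = \left(-4 + 0\right) 5 + 12 = \left(-4\right) 5 + 12 = -20 + 12 = -8$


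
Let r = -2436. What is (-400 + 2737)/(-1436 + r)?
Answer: -2337/3872 ≈ -0.60356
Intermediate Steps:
(-400 + 2737)/(-1436 + r) = (-400 + 2737)/(-1436 - 2436) = 2337/(-3872) = 2337*(-1/3872) = -2337/3872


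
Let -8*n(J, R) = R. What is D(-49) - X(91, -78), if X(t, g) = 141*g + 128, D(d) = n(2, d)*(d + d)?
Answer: 41079/4 ≈ 10270.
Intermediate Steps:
n(J, R) = -R/8
D(d) = -d²/4 (D(d) = (-d/8)*(d + d) = (-d/8)*(2*d) = -d²/4)
X(t, g) = 128 + 141*g
D(-49) - X(91, -78) = -¼*(-49)² - (128 + 141*(-78)) = -¼*2401 - (128 - 10998) = -2401/4 - 1*(-10870) = -2401/4 + 10870 = 41079/4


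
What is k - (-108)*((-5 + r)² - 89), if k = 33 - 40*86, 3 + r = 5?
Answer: -12047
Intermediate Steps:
r = 2 (r = -3 + 5 = 2)
k = -3407 (k = 33 - 3440 = -3407)
k - (-108)*((-5 + r)² - 89) = -3407 - (-108)*((-5 + 2)² - 89) = -3407 - (-108)*((-3)² - 89) = -3407 - (-108)*(9 - 89) = -3407 - (-108)*(-80) = -3407 - 1*8640 = -3407 - 8640 = -12047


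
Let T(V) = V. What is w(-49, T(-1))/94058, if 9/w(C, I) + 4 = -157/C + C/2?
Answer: -441/116584891 ≈ -3.7827e-6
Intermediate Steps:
w(C, I) = 9/(-4 + C/2 - 157/C) (w(C, I) = 9/(-4 + (-157/C + C/2)) = 9/(-4 + (C/2 - 157/C)) = 9/(-4 + C/2 - 157/C))
w(-49, T(-1))/94058 = (18*(-49)/(-314 + (-49)**2 - 8*(-49)))/94058 = (18*(-49)/(-314 + 2401 + 392))*(1/94058) = (18*(-49)/2479)*(1/94058) = (18*(-49)*(1/2479))*(1/94058) = -882/2479*1/94058 = -441/116584891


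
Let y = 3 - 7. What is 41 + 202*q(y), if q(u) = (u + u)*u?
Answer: 6505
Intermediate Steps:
y = -4
q(u) = 2*u² (q(u) = (2*u)*u = 2*u²)
41 + 202*q(y) = 41 + 202*(2*(-4)²) = 41 + 202*(2*16) = 41 + 202*32 = 41 + 6464 = 6505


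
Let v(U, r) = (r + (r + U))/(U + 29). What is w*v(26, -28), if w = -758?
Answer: 4548/11 ≈ 413.45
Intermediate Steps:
v(U, r) = (U + 2*r)/(29 + U) (v(U, r) = (r + (U + r))/(29 + U) = (U + 2*r)/(29 + U))
w*v(26, -28) = -758*(26 + 2*(-28))/(29 + 26) = -758*(26 - 56)/55 = -758*(-30)/55 = -758*(-6/11) = 4548/11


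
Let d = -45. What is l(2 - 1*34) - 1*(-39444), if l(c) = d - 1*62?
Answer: 39337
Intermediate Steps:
l(c) = -107 (l(c) = -45 - 1*62 = -45 - 62 = -107)
l(2 - 1*34) - 1*(-39444) = -107 - 1*(-39444) = -107 + 39444 = 39337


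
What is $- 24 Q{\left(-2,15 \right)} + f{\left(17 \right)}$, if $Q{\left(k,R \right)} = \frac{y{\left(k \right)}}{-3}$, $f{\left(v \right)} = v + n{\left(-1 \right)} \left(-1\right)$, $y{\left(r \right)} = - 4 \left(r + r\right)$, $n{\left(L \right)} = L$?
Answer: $146$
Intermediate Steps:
$y{\left(r \right)} = - 8 r$ ($y{\left(r \right)} = - 4 \cdot 2 r = - 8 r$)
$f{\left(v \right)} = 1 + v$ ($f{\left(v \right)} = v - -1 = v + 1 = 1 + v$)
$Q{\left(k,R \right)} = \frac{8 k}{3}$ ($Q{\left(k,R \right)} = \frac{\left(-8\right) k}{-3} = - 8 k \left(- \frac{1}{3}\right) = \frac{8 k}{3}$)
$- 24 Q{\left(-2,15 \right)} + f{\left(17 \right)} = - 24 \cdot \frac{8}{3} \left(-2\right) + \left(1 + 17\right) = \left(-24\right) \left(- \frac{16}{3}\right) + 18 = 128 + 18 = 146$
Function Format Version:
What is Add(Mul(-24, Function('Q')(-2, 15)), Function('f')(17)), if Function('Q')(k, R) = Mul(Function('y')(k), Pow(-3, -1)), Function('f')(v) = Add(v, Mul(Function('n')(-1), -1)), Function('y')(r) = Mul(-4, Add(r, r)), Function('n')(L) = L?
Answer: 146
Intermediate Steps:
Function('y')(r) = Mul(-8, r) (Function('y')(r) = Mul(-4, Mul(2, r)) = Mul(-8, r))
Function('f')(v) = Add(1, v) (Function('f')(v) = Add(v, Mul(-1, -1)) = Add(v, 1) = Add(1, v))
Function('Q')(k, R) = Mul(Rational(8, 3), k) (Function('Q')(k, R) = Mul(Mul(-8, k), Pow(-3, -1)) = Mul(Mul(-8, k), Rational(-1, 3)) = Mul(Rational(8, 3), k))
Add(Mul(-24, Function('Q')(-2, 15)), Function('f')(17)) = Add(Mul(-24, Mul(Rational(8, 3), -2)), Add(1, 17)) = Add(Mul(-24, Rational(-16, 3)), 18) = Add(128, 18) = 146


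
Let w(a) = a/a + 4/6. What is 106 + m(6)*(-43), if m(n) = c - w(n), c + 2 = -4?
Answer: 1307/3 ≈ 435.67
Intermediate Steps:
w(a) = 5/3 (w(a) = 1 + 4*(⅙) = 1 + ⅔ = 5/3)
c = -6 (c = -2 - 4 = -6)
m(n) = -23/3 (m(n) = -6 - 1*5/3 = -6 - 5/3 = -23/3)
106 + m(6)*(-43) = 106 - 23/3*(-43) = 106 + 989/3 = 1307/3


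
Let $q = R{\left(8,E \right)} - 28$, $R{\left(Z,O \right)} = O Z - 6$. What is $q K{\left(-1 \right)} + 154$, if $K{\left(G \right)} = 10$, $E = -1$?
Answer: $-266$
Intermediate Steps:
$R{\left(Z,O \right)} = -6 + O Z$
$q = -42$ ($q = \left(-6 - 8\right) - 28 = -14 - 28 = -42$)
$q K{\left(-1 \right)} + 154 = \left(-42\right) 10 + 154 = -420 + 154 = -266$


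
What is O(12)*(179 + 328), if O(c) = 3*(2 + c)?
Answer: 21294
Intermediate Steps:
O(c) = 6 + 3*c
O(12)*(179 + 328) = (6 + 3*12)*(179 + 328) = (6 + 36)*507 = 42*507 = 21294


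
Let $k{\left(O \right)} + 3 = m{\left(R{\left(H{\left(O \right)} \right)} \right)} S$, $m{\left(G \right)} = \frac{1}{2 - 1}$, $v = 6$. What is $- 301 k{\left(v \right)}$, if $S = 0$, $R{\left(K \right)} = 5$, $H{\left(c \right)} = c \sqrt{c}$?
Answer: $903$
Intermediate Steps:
$H{\left(c \right)} = c^{\frac{3}{2}}$
$m{\left(G \right)} = 1$ ($m{\left(G \right)} = 1^{-1} = 1$)
$k{\left(O \right)} = -3$ ($k{\left(O \right)} = -3 + 1 \cdot 0 = -3 + 0 = -3$)
$- 301 k{\left(v \right)} = \left(-301\right) \left(-3\right) = 903$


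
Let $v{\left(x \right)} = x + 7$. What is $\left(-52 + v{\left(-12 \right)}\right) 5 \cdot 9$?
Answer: $-2565$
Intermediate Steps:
$v{\left(x \right)} = 7 + x$
$\left(-52 + v{\left(-12 \right)}\right) 5 \cdot 9 = \left(-52 + \left(7 - 12\right)\right) 5 \cdot 9 = \left(-52 - 5\right) 45 = \left(-57\right) 45 = -2565$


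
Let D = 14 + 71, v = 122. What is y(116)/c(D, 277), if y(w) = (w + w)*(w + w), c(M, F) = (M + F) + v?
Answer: 13456/121 ≈ 111.21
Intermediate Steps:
D = 85
c(M, F) = 122 + F + M (c(M, F) = (M + F) + 122 = (F + M) + 122 = 122 + F + M)
y(w) = 4*w**2 (y(w) = (2*w)*(2*w) = 4*w**2)
y(116)/c(D, 277) = (4*116**2)/(122 + 277 + 85) = (4*13456)/484 = 53824*(1/484) = 13456/121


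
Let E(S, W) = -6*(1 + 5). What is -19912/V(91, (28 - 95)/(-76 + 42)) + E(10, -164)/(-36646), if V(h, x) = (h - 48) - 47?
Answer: 91211912/18323 ≈ 4978.0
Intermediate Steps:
E(S, W) = -36 (E(S, W) = -6*6 = -36)
V(h, x) = -95 + h (V(h, x) = (-48 + h) - 47 = -95 + h)
-19912/V(91, (28 - 95)/(-76 + 42)) + E(10, -164)/(-36646) = -19912/(-95 + 91) - 36/(-36646) = -19912/(-4) - 36*(-1/36646) = -19912*(-¼) + 18/18323 = 4978 + 18/18323 = 91211912/18323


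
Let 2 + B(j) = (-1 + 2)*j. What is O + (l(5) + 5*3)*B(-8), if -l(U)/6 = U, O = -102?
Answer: 48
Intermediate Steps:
B(j) = -2 + j (B(j) = -2 + (-1 + 2)*j = -2 + 1*j = -2 + j)
l(U) = -6*U
O + (l(5) + 5*3)*B(-8) = -102 + (-6*5 + 5*3)*(-2 - 8) = -102 + (-30 + 15)*(-10) = -102 - 15*(-10) = -102 + 150 = 48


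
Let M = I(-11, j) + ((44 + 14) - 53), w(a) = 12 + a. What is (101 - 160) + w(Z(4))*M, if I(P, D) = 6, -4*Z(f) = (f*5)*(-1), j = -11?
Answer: 128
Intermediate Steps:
Z(f) = 5*f/4 (Z(f) = -f*5*(-1)/4 = -5*f*(-1)/4 = -(-5)*f/4 = 5*f/4)
M = 11 (M = 6 + ((44 + 14) - 53) = 6 + (58 - 53) = 6 + 5 = 11)
(101 - 160) + w(Z(4))*M = (101 - 160) + (12 + (5/4)*4)*11 = -59 + (12 + 5)*11 = -59 + 17*11 = -59 + 187 = 128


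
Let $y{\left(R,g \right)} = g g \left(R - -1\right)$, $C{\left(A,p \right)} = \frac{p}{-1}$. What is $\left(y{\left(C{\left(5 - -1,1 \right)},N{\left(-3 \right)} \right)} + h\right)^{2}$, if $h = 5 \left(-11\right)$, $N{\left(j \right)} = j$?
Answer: $3025$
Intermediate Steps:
$C{\left(A,p \right)} = - p$ ($C{\left(A,p \right)} = p \left(-1\right) = - p$)
$h = -55$
$y{\left(R,g \right)} = g^{2} \left(1 + R\right)$ ($y{\left(R,g \right)} = g^{2} \left(R + 1\right) = g^{2} \left(1 + R\right)$)
$\left(y{\left(C{\left(5 - -1,1 \right)},N{\left(-3 \right)} \right)} + h\right)^{2} = \left(\left(-3\right)^{2} \left(1 - 1\right) - 55\right)^{2} = \left(9 \left(1 - 1\right) - 55\right)^{2} = \left(9 \cdot 0 - 55\right)^{2} = \left(0 - 55\right)^{2} = \left(-55\right)^{2} = 3025$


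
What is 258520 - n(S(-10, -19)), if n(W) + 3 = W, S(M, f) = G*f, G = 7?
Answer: 258656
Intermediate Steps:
S(M, f) = 7*f
n(W) = -3 + W
258520 - n(S(-10, -19)) = 258520 - (-3 + 7*(-19)) = 258520 - (-3 - 133) = 258520 - 1*(-136) = 258520 + 136 = 258656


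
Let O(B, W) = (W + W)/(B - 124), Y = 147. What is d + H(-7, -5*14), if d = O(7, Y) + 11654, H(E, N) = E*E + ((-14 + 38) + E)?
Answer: 456982/39 ≈ 11717.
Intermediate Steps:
O(B, W) = 2*W/(-124 + B) (O(B, W) = (2*W)/(-124 + B) = 2*W/(-124 + B))
H(E, N) = 24 + E + E² (H(E, N) = E² + (24 + E) = 24 + E + E²)
d = 454408/39 (d = 2*147/(-124 + 7) + 11654 = 2*147/(-117) + 11654 = 2*147*(-1/117) + 11654 = -98/39 + 11654 = 454408/39 ≈ 11651.)
d + H(-7, -5*14) = 454408/39 + (24 - 7 + (-7)²) = 454408/39 + (24 - 7 + 49) = 454408/39 + 66 = 456982/39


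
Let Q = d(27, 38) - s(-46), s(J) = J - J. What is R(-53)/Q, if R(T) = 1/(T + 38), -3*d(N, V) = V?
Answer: 1/190 ≈ 0.0052632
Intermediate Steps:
d(N, V) = -V/3
R(T) = 1/(38 + T)
s(J) = 0
Q = -38/3 (Q = -⅓*38 - 1*0 = -38/3 + 0 = -38/3 ≈ -12.667)
R(-53)/Q = 1/((38 - 53)*(-38/3)) = -3/38/(-15) = -1/15*(-3/38) = 1/190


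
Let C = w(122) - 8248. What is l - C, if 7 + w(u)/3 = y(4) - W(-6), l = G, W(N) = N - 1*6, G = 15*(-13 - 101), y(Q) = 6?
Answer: 6505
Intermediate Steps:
G = -1710 (G = 15*(-114) = -1710)
W(N) = -6 + N (W(N) = N - 6 = -6 + N)
l = -1710
w(u) = 33 (w(u) = -21 + 3*(6 - (-6 - 6)) = -21 + 3*(6 - 1*(-12)) = -21 + 3*(6 + 12) = -21 + 3*18 = -21 + 54 = 33)
C = -8215 (C = 33 - 8248 = -8215)
l - C = -1710 - 1*(-8215) = -1710 + 8215 = 6505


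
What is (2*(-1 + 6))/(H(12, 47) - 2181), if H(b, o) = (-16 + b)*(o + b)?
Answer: -10/2417 ≈ -0.0041374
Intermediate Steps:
H(b, o) = (-16 + b)*(b + o)
(2*(-1 + 6))/(H(12, 47) - 2181) = (2*(-1 + 6))/((12² - 16*12 - 16*47 + 12*47) - 2181) = (2*5)/((144 - 192 - 752 + 564) - 2181) = 10/(-236 - 2181) = 10/(-2417) = -1/2417*10 = -10/2417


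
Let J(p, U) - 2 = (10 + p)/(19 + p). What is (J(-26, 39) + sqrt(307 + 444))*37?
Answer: 1110/7 + 37*sqrt(751) ≈ 1172.5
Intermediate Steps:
J(p, U) = 2 + (10 + p)/(19 + p)
(J(-26, 39) + sqrt(307 + 444))*37 = (3*(16 - 26)/(19 - 26) + sqrt(307 + 444))*37 = (3*(-10)/(-7) + sqrt(751))*37 = (3*(-1/7)*(-10) + sqrt(751))*37 = (30/7 + sqrt(751))*37 = 1110/7 + 37*sqrt(751)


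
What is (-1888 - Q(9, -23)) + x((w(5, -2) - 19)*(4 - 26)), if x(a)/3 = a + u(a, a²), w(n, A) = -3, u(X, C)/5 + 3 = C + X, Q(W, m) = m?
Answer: 3520642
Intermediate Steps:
u(X, C) = -15 + 5*C + 5*X (u(X, C) = -15 + 5*(C + X) = -15 + (5*C + 5*X) = -15 + 5*C + 5*X)
x(a) = -45 + 15*a² + 18*a (x(a) = 3*(a + (-15 + 5*a² + 5*a)) = 3*(a + (-15 + 5*a + 5*a²)) = 3*(-15 + 5*a² + 6*a) = -45 + 15*a² + 18*a)
(-1888 - Q(9, -23)) + x((w(5, -2) - 19)*(4 - 26)) = (-1888 - 1*(-23)) + (-45 + 15*((-3 - 19)*(4 - 26))² + 18*((-3 - 19)*(4 - 26))) = (-1888 + 23) + (-45 + 15*(-22*(-22))² + 18*(-22*(-22))) = -1865 + (-45 + 15*484² + 18*484) = -1865 + (-45 + 15*234256 + 8712) = -1865 + (-45 + 3513840 + 8712) = -1865 + 3522507 = 3520642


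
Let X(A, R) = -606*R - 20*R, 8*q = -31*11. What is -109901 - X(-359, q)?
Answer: -546337/4 ≈ -1.3658e+5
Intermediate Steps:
q = -341/8 (q = (-31*11)/8 = (⅛)*(-341) = -341/8 ≈ -42.625)
X(A, R) = -626*R
-109901 - X(-359, q) = -109901 - (-626)*(-341)/8 = -109901 - 1*106733/4 = -109901 - 106733/4 = -546337/4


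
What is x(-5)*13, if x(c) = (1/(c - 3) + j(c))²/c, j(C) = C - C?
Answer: -13/320 ≈ -0.040625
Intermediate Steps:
j(C) = 0
x(c) = 1/(c*(-3 + c)²) (x(c) = (1/(c - 3) + 0)²/c = (1/(-3 + c) + 0)²/c = (1/(-3 + c))²/c = 1/((-3 + c)²*c) = 1/(c*(-3 + c)²))
x(-5)*13 = (1/((-5)*(-3 - 5)²))*13 = -⅕/(-8)²*13 = -⅕*1/64*13 = -1/320*13 = -13/320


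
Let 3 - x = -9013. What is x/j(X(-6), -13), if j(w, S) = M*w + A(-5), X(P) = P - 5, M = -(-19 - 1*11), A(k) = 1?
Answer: -1288/47 ≈ -27.404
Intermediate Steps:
x = 9016 (x = 3 - 1*(-9013) = 3 + 9013 = 9016)
M = 30 (M = -(-19 - 11) = -1*(-30) = 30)
X(P) = -5 + P
j(w, S) = 1 + 30*w (j(w, S) = 30*w + 1 = 1 + 30*w)
x/j(X(-6), -13) = 9016/(1 + 30*(-5 - 6)) = 9016/(1 + 30*(-11)) = 9016/(1 - 330) = 9016/(-329) = 9016*(-1/329) = -1288/47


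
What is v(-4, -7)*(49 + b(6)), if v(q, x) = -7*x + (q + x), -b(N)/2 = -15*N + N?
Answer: 8246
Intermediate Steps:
b(N) = 28*N (b(N) = -2*(-15*N + N) = -(-28)*N = 28*N)
v(q, x) = q - 6*x
v(-4, -7)*(49 + b(6)) = (-4 - 6*(-7))*(49 + 28*6) = (-4 + 42)*(49 + 168) = 38*217 = 8246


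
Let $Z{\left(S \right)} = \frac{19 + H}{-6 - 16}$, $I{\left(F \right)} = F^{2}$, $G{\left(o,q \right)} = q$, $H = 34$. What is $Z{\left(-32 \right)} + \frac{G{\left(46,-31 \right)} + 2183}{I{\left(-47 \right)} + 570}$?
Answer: $- \frac{99943}{61138} \approx -1.6347$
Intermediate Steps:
$Z{\left(S \right)} = - \frac{53}{22}$ ($Z{\left(S \right)} = \frac{19 + 34}{-6 - 16} = \frac{53}{-22} = 53 \left(- \frac{1}{22}\right) = - \frac{53}{22}$)
$Z{\left(-32 \right)} + \frac{G{\left(46,-31 \right)} + 2183}{I{\left(-47 \right)} + 570} = - \frac{53}{22} + \frac{-31 + 2183}{\left(-47\right)^{2} + 570} = - \frac{53}{22} + \frac{2152}{2209 + 570} = - \frac{53}{22} + \frac{2152}{2779} = - \frac{99943}{61138}$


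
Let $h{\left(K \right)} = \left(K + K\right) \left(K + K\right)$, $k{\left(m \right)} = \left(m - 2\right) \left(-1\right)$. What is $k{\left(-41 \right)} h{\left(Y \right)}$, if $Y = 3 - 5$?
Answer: $688$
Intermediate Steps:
$k{\left(m \right)} = 2 - m$ ($k{\left(m \right)} = \left(-2 + m\right) \left(-1\right) = 2 - m$)
$Y = -2$
$h{\left(K \right)} = 4 K^{2}$ ($h{\left(K \right)} = 2 K 2 K = 4 K^{2}$)
$k{\left(-41 \right)} h{\left(Y \right)} = \left(2 - -41\right) 4 \left(-2\right)^{2} = \left(2 + 41\right) 4 \cdot 4 = 43 \cdot 16 = 688$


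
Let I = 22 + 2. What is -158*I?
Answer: -3792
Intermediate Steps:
I = 24
-158*I = -158*24 = -3792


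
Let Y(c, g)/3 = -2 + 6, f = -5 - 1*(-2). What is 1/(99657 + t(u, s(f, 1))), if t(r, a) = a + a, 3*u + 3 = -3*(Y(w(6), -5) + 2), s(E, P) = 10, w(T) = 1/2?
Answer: 1/99677 ≈ 1.0032e-5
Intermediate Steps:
f = -3 (f = -5 + 2 = -3)
w(T) = ½
Y(c, g) = 12 (Y(c, g) = 3*(-2 + 6) = 3*4 = 12)
u = -15 (u = -1 + (-3*(12 + 2))/3 = -1 + (-3*14)/3 = -1 + (⅓)*(-42) = -1 - 14 = -15)
t(r, a) = 2*a
1/(99657 + t(u, s(f, 1))) = 1/(99657 + 2*10) = 1/(99657 + 20) = 1/99677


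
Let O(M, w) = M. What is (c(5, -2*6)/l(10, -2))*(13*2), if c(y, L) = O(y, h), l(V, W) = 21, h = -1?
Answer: 130/21 ≈ 6.1905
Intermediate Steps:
c(y, L) = y
(c(5, -2*6)/l(10, -2))*(13*2) = (5/21)*(13*2) = (5*(1/21))*26 = (5/21)*26 = 130/21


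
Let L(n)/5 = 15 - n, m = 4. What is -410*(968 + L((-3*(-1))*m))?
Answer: -403030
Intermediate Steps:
L(n) = 75 - 5*n (L(n) = 5*(15 - n) = 75 - 5*n)
-410*(968 + L((-3*(-1))*m)) = -410*(968 + (75 - 5*(-3*(-1))*4)) = -410*(968 + (75 - 15*4)) = -410*(968 + (75 - 5*12)) = -410*(968 + (75 - 60)) = -410*(968 + 15) = -410*983 = -403030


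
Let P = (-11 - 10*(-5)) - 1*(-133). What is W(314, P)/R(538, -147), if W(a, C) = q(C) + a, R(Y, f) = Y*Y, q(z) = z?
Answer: 243/144722 ≈ 0.0016791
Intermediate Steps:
R(Y, f) = Y**2
P = 172 (P = (-11 + 50) + 133 = 39 + 133 = 172)
W(a, C) = C + a
W(314, P)/R(538, -147) = (172 + 314)/(538**2) = 486/289444 = 486*(1/289444) = 243/144722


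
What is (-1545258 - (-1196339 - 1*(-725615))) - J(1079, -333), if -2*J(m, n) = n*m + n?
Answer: -1254354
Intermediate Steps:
J(m, n) = -n/2 - m*n/2 (J(m, n) = -(n*m + n)/2 = -(m*n + n)/2 = -(n + m*n)/2 = -n/2 - m*n/2)
(-1545258 - (-1196339 - 1*(-725615))) - J(1079, -333) = (-1545258 - (-1196339 - 1*(-725615))) - (-1)*(-333)*(1 + 1079)/2 = (-1545258 - (-1196339 + 725615)) - (-1)*(-333)*1080/2 = (-1545258 - 1*(-470724)) - 1*179820 = (-1545258 + 470724) - 179820 = -1074534 - 179820 = -1254354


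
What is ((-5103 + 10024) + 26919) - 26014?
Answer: 5826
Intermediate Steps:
((-5103 + 10024) + 26919) - 26014 = (4921 + 26919) - 26014 = 31840 - 26014 = 5826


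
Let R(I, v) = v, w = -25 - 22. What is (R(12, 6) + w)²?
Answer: 1681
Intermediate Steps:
w = -47
(R(12, 6) + w)² = (6 - 47)² = (-41)² = 1681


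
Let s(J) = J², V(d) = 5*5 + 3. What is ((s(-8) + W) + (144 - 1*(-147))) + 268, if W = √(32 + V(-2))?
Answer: 623 + 2*√15 ≈ 630.75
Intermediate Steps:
V(d) = 28 (V(d) = 25 + 3 = 28)
W = 2*√15 (W = √(32 + 28) = √60 = 2*√15 ≈ 7.7460)
((s(-8) + W) + (144 - 1*(-147))) + 268 = (((-8)² + 2*√15) + (144 - 1*(-147))) + 268 = ((64 + 2*√15) + (144 + 147)) + 268 = ((64 + 2*√15) + 291) + 268 = (355 + 2*√15) + 268 = 623 + 2*√15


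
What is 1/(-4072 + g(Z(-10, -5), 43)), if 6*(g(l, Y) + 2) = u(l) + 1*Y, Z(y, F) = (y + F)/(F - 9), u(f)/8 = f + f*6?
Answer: -6/24341 ≈ -0.00024650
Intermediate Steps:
u(f) = 56*f (u(f) = 8*(f + f*6) = 8*(f + 6*f) = 8*(7*f) = 56*f)
Z(y, F) = (F + y)/(-9 + F)
g(l, Y) = -2 + Y/6 + 28*l/3 (g(l, Y) = -2 + (56*l + 1*Y)/6 = -2 + (56*l + Y)/6 = -2 + (Y + 56*l)/6 = -2 + (Y/6 + 28*l/3) = -2 + Y/6 + 28*l/3)
1/(-4072 + g(Z(-10, -5), 43)) = 1/(-4072 + (-2 + (1/6)*43 + 28*((-5 - 10)/(-9 - 5))/3)) = 1/(-4072 + (-2 + 43/6 + 28*(-15/(-14))/3)) = 1/(-4072 + (-2 + 43/6 + 28*(-1/14*(-15))/3)) = 1/(-4072 + (-2 + 43/6 + (28/3)*(15/14))) = 1/(-4072 + (-2 + 43/6 + 10)) = 1/(-4072 + 91/6) = 1/(-24341/6) = -6/24341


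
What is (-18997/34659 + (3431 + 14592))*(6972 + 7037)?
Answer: 8750584001440/34659 ≈ 2.5248e+8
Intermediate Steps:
(-18997/34659 + (3431 + 14592))*(6972 + 7037) = (-18997*1/34659 + 18023)*14009 = (-18997/34659 + 18023)*14009 = (624640160/34659)*14009 = 8750584001440/34659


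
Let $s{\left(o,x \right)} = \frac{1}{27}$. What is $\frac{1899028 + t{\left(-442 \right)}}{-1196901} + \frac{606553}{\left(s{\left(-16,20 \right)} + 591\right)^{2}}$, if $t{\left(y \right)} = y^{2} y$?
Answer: $\frac{2448396010077053}{33866681376596} \approx 72.295$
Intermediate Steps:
$s{\left(o,x \right)} = \frac{1}{27}$
$t{\left(y \right)} = y^{3}$
$\frac{1899028 + t{\left(-442 \right)}}{-1196901} + \frac{606553}{\left(s{\left(-16,20 \right)} + 591\right)^{2}} = \frac{1899028 + \left(-442\right)^{3}}{-1196901} + \frac{606553}{\left(\frac{1}{27} + 591\right)^{2}} = \left(1899028 - 86350888\right) \left(- \frac{1}{1196901}\right) + \frac{606553}{\left(\frac{15958}{27}\right)^{2}} = \left(-84451860\right) \left(- \frac{1}{1196901}\right) + \frac{606553}{\frac{254657764}{729}} = \frac{9383540}{132989} + 606553 \cdot \frac{729}{254657764} = \frac{9383540}{132989} + \frac{442177137}{254657764} = \frac{2448396010077053}{33866681376596}$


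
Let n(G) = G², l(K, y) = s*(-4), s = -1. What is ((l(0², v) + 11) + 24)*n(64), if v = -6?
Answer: 159744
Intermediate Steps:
l(K, y) = 4 (l(K, y) = -1*(-4) = 4)
((l(0², v) + 11) + 24)*n(64) = ((4 + 11) + 24)*64² = (15 + 24)*4096 = 39*4096 = 159744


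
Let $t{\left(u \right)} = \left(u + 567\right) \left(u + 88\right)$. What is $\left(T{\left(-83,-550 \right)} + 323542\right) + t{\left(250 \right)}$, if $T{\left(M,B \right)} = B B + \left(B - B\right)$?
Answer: $902188$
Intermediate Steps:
$t{\left(u \right)} = \left(88 + u\right) \left(567 + u\right)$ ($t{\left(u \right)} = \left(567 + u\right) \left(88 + u\right) = \left(88 + u\right) \left(567 + u\right)$)
$T{\left(M,B \right)} = B^{2}$ ($T{\left(M,B \right)} = B^{2} + 0 = B^{2}$)
$\left(T{\left(-83,-550 \right)} + 323542\right) + t{\left(250 \right)} = \left(\left(-550\right)^{2} + 323542\right) + \left(49896 + 250^{2} + 655 \cdot 250\right) = \left(302500 + 323542\right) + \left(49896 + 62500 + 163750\right) = 626042 + 276146 = 902188$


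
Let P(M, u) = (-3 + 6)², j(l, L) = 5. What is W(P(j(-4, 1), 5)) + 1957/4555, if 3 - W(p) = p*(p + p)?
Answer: -722288/4555 ≈ -158.57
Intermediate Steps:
P(M, u) = 9 (P(M, u) = 3² = 9)
W(p) = 3 - 2*p² (W(p) = 3 - p*(p + p) = 3 - p*2*p = 3 - 2*p²)
W(P(j(-4, 1), 5)) + 1957/4555 = (3 - 2*9²) + 1957/4555 = (3 - 2*81) + 1957*(1/4555) = (3 - 162) + 1957/4555 = -159 + 1957/4555 = -722288/4555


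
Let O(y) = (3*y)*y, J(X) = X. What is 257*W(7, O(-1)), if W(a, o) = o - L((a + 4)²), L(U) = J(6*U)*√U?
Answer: -2051631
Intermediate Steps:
O(y) = 3*y²
L(U) = 6*U^(3/2) (L(U) = (6*U)*√U = 6*U^(3/2))
W(a, o) = o - 6*((4 + a)²)^(3/2) (W(a, o) = o - 6*((a + 4)²)^(3/2) = o - 6*((4 + a)²)^(3/2))
257*W(7, O(-1)) = 257*(3*(-1)² - 6*√((4 + 7)²)*(4 + 7)²) = 257*(3*1 - 6*√(11²)*11²) = 257*(3 - 6*√121*121) = 257*(3 - 6*11*121) = 257*(3 - 7986) = 257*(-7983) = -2051631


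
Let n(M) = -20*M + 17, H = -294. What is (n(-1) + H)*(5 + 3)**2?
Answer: -16448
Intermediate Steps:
n(M) = 17 - 20*M
(n(-1) + H)*(5 + 3)**2 = ((17 - 20*(-1)) - 294)*(5 + 3)**2 = ((17 + 20) - 294)*8**2 = (37 - 294)*64 = -257*64 = -16448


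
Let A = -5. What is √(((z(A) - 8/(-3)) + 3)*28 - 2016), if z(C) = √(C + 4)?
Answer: 2*√(-4179 + 63*I)/3 ≈ 0.32484 + 43.098*I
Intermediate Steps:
z(C) = √(4 + C)
√(((z(A) - 8/(-3)) + 3)*28 - 2016) = √(((√(4 - 5) - 8/(-3)) + 3)*28 - 2016) = √(((√(-1) - 8*(-1)/3) + 3)*28 - 2016) = √(((I - 2*(-4/3)) + 3)*28 - 2016) = √(((I + 8/3) + 3)*28 - 2016) = √(((8/3 + I) + 3)*28 - 2016) = √((17/3 + I)*28 - 2016) = √((476/3 + 28*I) - 2016) = √(-5572/3 + 28*I)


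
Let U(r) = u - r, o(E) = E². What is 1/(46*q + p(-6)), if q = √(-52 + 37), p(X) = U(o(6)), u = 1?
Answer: -7/6593 - 46*I*√15/32965 ≈ -0.0010617 - 0.0054044*I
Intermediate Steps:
U(r) = 1 - r
p(X) = -35 (p(X) = 1 - 1*6² = 1 - 1*36 = 1 - 36 = -35)
q = I*√15 (q = √(-15) = I*√15 ≈ 3.873*I)
1/(46*q + p(-6)) = 1/(46*(I*√15) - 35) = 1/(46*I*√15 - 35) = 1/(-35 + 46*I*√15)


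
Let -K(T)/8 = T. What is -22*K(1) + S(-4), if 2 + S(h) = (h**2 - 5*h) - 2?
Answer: 208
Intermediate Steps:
K(T) = -8*T
S(h) = -4 + h**2 - 5*h (S(h) = -2 + ((h**2 - 5*h) - 2) = -2 + (-2 + h**2 - 5*h) = -4 + h**2 - 5*h)
-22*K(1) + S(-4) = -(-176) + (-4 + (-4)**2 - 5*(-4)) = -22*(-8) + (-4 + 16 + 20) = 176 + 32 = 208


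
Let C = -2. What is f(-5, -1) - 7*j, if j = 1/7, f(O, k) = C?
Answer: -3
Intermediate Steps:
f(O, k) = -2
j = ⅐ ≈ 0.14286
f(-5, -1) - 7*j = -2 - 7*⅐ = -2 - 1 = -3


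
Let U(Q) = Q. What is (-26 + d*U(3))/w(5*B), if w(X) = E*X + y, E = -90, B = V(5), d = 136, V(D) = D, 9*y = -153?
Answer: -382/2267 ≈ -0.16850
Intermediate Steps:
y = -17 (y = (⅑)*(-153) = -17)
B = 5
w(X) = -17 - 90*X (w(X) = -90*X - 17 = -17 - 90*X)
(-26 + d*U(3))/w(5*B) = (-26 + 136*3)/(-17 - 450*5) = (-26 + 408)/(-17 - 90*25) = 382/(-17 - 2250) = 382/(-2267) = 382*(-1/2267) = -382/2267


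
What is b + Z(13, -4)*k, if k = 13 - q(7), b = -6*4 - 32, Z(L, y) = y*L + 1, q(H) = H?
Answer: -362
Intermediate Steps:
Z(L, y) = 1 + L*y (Z(L, y) = L*y + 1 = 1 + L*y)
b = -56 (b = -24 - 32 = -56)
k = 6 (k = 13 - 1*7 = 13 - 7 = 6)
b + Z(13, -4)*k = -56 + (1 + 13*(-4))*6 = -56 + (1 - 52)*6 = -56 - 51*6 = -56 - 306 = -362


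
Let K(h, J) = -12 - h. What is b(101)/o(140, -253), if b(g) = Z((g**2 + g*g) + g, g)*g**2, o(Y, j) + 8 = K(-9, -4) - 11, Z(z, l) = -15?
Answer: 153015/22 ≈ 6955.2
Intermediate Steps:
o(Y, j) = -22 (o(Y, j) = -8 + ((-12 - 1*(-9)) - 11) = -8 + ((-12 + 9) - 11) = -8 + (-3 - 11) = -8 - 14 = -22)
b(g) = -15*g**2
b(101)/o(140, -253) = -15*101**2/(-22) = -15*10201*(-1/22) = -153015*(-1/22) = 153015/22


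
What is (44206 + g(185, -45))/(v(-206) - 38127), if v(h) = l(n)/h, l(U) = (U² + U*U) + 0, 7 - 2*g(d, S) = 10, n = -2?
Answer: -9106127/7854170 ≈ -1.1594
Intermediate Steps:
g(d, S) = -3/2 (g(d, S) = 7/2 - ½*10 = 7/2 - 5 = -3/2)
l(U) = 2*U² (l(U) = (U² + U²) + 0 = 2*U² + 0 = 2*U²)
v(h) = 8/h (v(h) = (2*(-2)²)/h = (2*4)/h = 8/h)
(44206 + g(185, -45))/(v(-206) - 38127) = (44206 - 3/2)/(8/(-206) - 38127) = 88409/(2*(8*(-1/206) - 38127)) = 88409/(2*(-4/103 - 38127)) = 88409/(2*(-3927085/103)) = (88409/2)*(-103/3927085) = -9106127/7854170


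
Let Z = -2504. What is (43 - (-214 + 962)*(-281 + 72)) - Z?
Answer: 158879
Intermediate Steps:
(43 - (-214 + 962)*(-281 + 72)) - Z = (43 - (-214 + 962)*(-281 + 72)) - 1*(-2504) = (43 - 748*(-209)) + 2504 = (43 - 1*(-156332)) + 2504 = (43 + 156332) + 2504 = 156375 + 2504 = 158879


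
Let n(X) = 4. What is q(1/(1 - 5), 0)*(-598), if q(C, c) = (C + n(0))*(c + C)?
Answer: 4485/8 ≈ 560.63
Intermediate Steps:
q(C, c) = (4 + C)*(C + c) (q(C, c) = (C + 4)*(c + C) = (4 + C)*(C + c))
q(1/(1 - 5), 0)*(-598) = ((1/(1 - 5))² + 4/(1 - 5) + 4*0 + 0/(1 - 5))*(-598) = ((1/(-4))² + 4/(-4) + 0 + 0/(-4))*(-598) = ((-¼)² + 4*(-¼) + 0 - ¼*0)*(-598) = (1/16 - 1 + 0 + 0)*(-598) = -15/16*(-598) = 4485/8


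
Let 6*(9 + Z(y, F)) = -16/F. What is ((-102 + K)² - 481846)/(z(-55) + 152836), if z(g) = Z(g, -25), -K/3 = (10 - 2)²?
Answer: -29655750/11462033 ≈ -2.5873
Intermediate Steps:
K = -192 (K = -3*(10 - 2)² = -3*8² = -3*64 = -192)
Z(y, F) = -9 - 8/(3*F) (Z(y, F) = -9 + (-16/F)/6 = -9 - 8/(3*F))
z(g) = -667/75 (z(g) = -9 - 8/3/(-25) = -9 - 8/3*(-1/25) = -9 + 8/75 = -667/75)
((-102 + K)² - 481846)/(z(-55) + 152836) = ((-102 - 192)² - 481846)/(-667/75 + 152836) = ((-294)² - 481846)/(11462033/75) = (86436 - 481846)*(75/11462033) = -395410*75/11462033 = -29655750/11462033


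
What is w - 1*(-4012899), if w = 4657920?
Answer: 8670819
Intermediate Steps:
w - 1*(-4012899) = 4657920 - 1*(-4012899) = 4657920 + 4012899 = 8670819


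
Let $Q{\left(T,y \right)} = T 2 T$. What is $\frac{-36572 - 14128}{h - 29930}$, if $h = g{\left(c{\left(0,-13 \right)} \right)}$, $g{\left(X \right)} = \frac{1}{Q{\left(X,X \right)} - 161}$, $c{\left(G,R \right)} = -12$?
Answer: $\frac{495300}{292393} \approx 1.694$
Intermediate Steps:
$Q{\left(T,y \right)} = 2 T^{2}$
$g{\left(X \right)} = \frac{1}{-161 + 2 X^{2}}$ ($g{\left(X \right)} = \frac{1}{2 X^{2} - 161} = \frac{1}{-161 + 2 X^{2}}$)
$h = \frac{1}{127}$ ($h = \frac{1}{-161 + 2 \left(-12\right)^{2}} = \frac{1}{-161 + 2 \cdot 144} = \frac{1}{-161 + 288} = \frac{1}{127} \approx 0.007874$)
$\frac{-36572 - 14128}{h - 29930} = \frac{-36572 - 14128}{\frac{1}{127} - 29930} = - \frac{50700}{- \frac{3801109}{127}} = \left(-50700\right) \left(- \frac{127}{3801109}\right) = \frac{495300}{292393}$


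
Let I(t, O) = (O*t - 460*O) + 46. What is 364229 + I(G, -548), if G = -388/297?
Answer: 183270059/297 ≈ 6.1707e+5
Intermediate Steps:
G = -388/297 (G = -388*1/297 = -388/297 ≈ -1.3064)
I(t, O) = 46 - 460*O + O*t (I(t, O) = (-460*O + O*t) + 46 = 46 - 460*O + O*t)
364229 + I(G, -548) = 364229 + (46 - 460*(-548) - 548*(-388/297)) = 364229 + (46 + 252080 + 212624/297) = 364229 + 75094046/297 = 183270059/297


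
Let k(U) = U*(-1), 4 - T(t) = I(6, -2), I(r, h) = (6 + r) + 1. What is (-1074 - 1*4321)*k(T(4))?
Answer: -48555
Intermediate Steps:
I(r, h) = 7 + r
T(t) = -9 (T(t) = 4 - (7 + 6) = 4 - 1*13 = 4 - 13 = -9)
k(U) = -U
(-1074 - 1*4321)*k(T(4)) = (-1074 - 1*4321)*(-1*(-9)) = (-1074 - 4321)*9 = -5395*9 = -48555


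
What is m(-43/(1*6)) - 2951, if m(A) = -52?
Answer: -3003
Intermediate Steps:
m(-43/(1*6)) - 2951 = -52 - 2951 = -3003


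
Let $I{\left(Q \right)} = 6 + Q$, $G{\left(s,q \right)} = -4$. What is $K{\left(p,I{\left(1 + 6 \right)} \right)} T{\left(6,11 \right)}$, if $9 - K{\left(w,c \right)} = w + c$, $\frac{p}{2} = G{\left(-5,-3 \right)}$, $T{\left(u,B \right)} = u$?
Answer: $24$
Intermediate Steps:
$p = -8$ ($p = 2 \left(-4\right) = -8$)
$K{\left(w,c \right)} = 9 - c - w$ ($K{\left(w,c \right)} = 9 - \left(w + c\right) = 9 - \left(c + w\right) = 9 - c - w$)
$K{\left(p,I{\left(1 + 6 \right)} \right)} T{\left(6,11 \right)} = \left(9 - \left(6 + \left(1 + 6\right)\right) - -8\right) 6 = \left(9 - \left(6 + 7\right) + 8\right) 6 = \left(9 - 13 + 8\right) 6 = 4 \cdot 6 = 24$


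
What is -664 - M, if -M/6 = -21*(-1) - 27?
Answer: -700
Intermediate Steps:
M = 36 (M = -6*(-21*(-1) - 27) = -6*(21 - 27) = -6*(-6) = 36)
-664 - M = -664 - 1*36 = -664 - 36 = -700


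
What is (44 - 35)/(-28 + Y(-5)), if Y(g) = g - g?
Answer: -9/28 ≈ -0.32143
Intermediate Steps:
Y(g) = 0
(44 - 35)/(-28 + Y(-5)) = (44 - 35)/(-28 + 0) = 9/(-28) = 9*(-1/28) = -9/28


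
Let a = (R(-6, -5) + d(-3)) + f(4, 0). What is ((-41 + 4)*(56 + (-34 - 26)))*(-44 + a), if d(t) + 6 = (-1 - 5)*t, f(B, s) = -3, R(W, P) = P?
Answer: -5920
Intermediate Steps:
d(t) = -6 - 6*t (d(t) = -6 + (-1 - 5)*t = -6 - 6*t)
a = 4 (a = (-5 + (-6 - 6*(-3))) - 3 = (-5 + (-6 + 18)) - 3 = (-5 + 12) - 3 = 7 - 3 = 4)
((-41 + 4)*(56 + (-34 - 26)))*(-44 + a) = ((-41 + 4)*(56 + (-34 - 26)))*(-44 + 4) = -37*(56 - 60)*(-40) = -37*(-4)*(-40) = 148*(-40) = -5920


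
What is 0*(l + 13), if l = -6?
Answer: 0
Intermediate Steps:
0*(l + 13) = 0*(-6 + 13) = 0*7 = 0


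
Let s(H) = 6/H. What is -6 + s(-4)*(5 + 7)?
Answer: -24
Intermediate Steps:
-6 + s(-4)*(5 + 7) = -6 + (6/(-4))*(5 + 7) = -6 + (6*(-¼))*12 = -6 - 3/2*12 = -6 - 18 = -24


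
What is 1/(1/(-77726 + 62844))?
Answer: -14882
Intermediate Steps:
1/(1/(-77726 + 62844)) = 1/(1/(-14882)) = 1/(-1/14882) = -14882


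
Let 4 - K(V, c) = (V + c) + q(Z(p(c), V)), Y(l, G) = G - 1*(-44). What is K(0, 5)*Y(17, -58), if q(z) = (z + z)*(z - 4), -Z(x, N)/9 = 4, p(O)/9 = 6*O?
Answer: 40334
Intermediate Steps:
p(O) = 54*O (p(O) = 9*(6*O) = 54*O)
Z(x, N) = -36 (Z(x, N) = -9*4 = -36)
Y(l, G) = 44 + G (Y(l, G) = G + 44 = 44 + G)
q(z) = 2*z*(-4 + z) (q(z) = (2*z)*(-4 + z) = 2*z*(-4 + z))
K(V, c) = -2876 - V - c (K(V, c) = 4 - ((V + c) + 2*(-36)*(-4 - 36)) = 4 - ((V + c) + 2*(-36)*(-40)) = 4 - ((V + c) + 2880) = 4 - (2880 + V + c) = 4 + (-2880 - V - c) = -2876 - V - c)
K(0, 5)*Y(17, -58) = (-2876 - 1*0 - 1*5)*(44 - 58) = (-2876 + 0 - 5)*(-14) = -2881*(-14) = 40334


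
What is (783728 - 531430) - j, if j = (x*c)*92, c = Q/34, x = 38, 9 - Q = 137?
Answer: 4512810/17 ≈ 2.6546e+5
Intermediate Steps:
Q = -128 (Q = 9 - 1*137 = 9 - 137 = -128)
c = -64/17 (c = -128/34 = -128*1/34 = -64/17 ≈ -3.7647)
j = -223744/17 (j = (38*(-64/17))*92 = -2432/17*92 = -223744/17 ≈ -13161.)
(783728 - 531430) - j = (783728 - 531430) - 1*(-223744/17) = 252298 + 223744/17 = 4512810/17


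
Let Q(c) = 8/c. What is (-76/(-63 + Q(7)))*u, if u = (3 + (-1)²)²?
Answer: 8512/433 ≈ 19.658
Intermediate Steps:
u = 16 (u = (3 + 1)² = 4² = 16)
(-76/(-63 + Q(7)))*u = -76/(-63 + 8/7)*16 = -76/(-433/7)*16 = -76*(-7/433)*16 = (532/433)*16 = 8512/433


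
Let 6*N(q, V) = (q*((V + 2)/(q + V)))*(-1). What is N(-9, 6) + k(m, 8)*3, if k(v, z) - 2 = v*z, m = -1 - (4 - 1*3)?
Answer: -46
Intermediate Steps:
N(q, V) = -q*(2 + V)/(6*(V + q)) (N(q, V) = ((q*((V + 2)/(q + V)))*(-1))/6 = ((q*((2 + V)/(V + q)))*(-1))/6 = ((q*(2 + V)/(V + q))*(-1))/6 = (-q*(2 + V)/(V + q))/6 = -q*(2 + V)/(6*(V + q)))
m = -2 (m = -1 - (4 - 3) = -1 - 1*1 = -1 - 1 = -2)
k(v, z) = 2 + v*z
N(-9, 6) + k(m, 8)*3 = -1*(-9)*(2 + 6)/(6*6 + 6*(-9)) + (2 - 2*8)*3 = -1*(-9)*8/(36 - 54) + (2 - 16)*3 = -1*(-9)*8/(-18) - 14*3 = -1*(-9)*(-1/18)*8 - 42 = -4 - 42 = -46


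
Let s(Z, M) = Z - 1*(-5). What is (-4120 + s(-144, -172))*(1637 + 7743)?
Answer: -39949420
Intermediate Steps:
s(Z, M) = 5 + Z (s(Z, M) = Z + 5 = 5 + Z)
(-4120 + s(-144, -172))*(1637 + 7743) = (-4120 + (5 - 144))*(1637 + 7743) = (-4120 - 139)*9380 = -4259*9380 = -39949420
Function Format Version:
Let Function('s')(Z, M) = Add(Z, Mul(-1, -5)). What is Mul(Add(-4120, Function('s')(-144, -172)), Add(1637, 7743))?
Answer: -39949420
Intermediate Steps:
Function('s')(Z, M) = Add(5, Z) (Function('s')(Z, M) = Add(Z, 5) = Add(5, Z))
Mul(Add(-4120, Function('s')(-144, -172)), Add(1637, 7743)) = Mul(Add(-4120, Add(5, -144)), Add(1637, 7743)) = Mul(Add(-4120, -139), 9380) = Mul(-4259, 9380) = -39949420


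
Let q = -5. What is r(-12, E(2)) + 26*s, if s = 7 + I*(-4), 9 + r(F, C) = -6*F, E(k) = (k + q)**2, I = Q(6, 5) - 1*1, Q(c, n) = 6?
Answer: -275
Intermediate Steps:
I = 5 (I = 6 - 1*1 = 6 - 1 = 5)
E(k) = (-5 + k)**2 (E(k) = (k - 5)**2 = (-5 + k)**2)
r(F, C) = -9 - 6*F
s = -13 (s = 7 + 5*(-4) = 7 - 20 = -13)
r(-12, E(2)) + 26*s = (-9 - 6*(-12)) + 26*(-13) = (-9 + 72) - 338 = 63 - 338 = -275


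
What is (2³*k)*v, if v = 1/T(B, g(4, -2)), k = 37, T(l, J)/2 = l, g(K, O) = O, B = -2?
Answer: -74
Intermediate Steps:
T(l, J) = 2*l
v = -¼ (v = 1/(2*(-2)) = 1/(-4) = -¼ ≈ -0.25000)
(2³*k)*v = (2³*37)*(-¼) = (8*37)*(-¼) = 296*(-¼) = -74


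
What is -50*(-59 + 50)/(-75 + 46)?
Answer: -450/29 ≈ -15.517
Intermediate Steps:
-50*(-59 + 50)/(-75 + 46) = -(-450)/(-29) = -(-450)*(-1)/29 = -50*9/29 = -450/29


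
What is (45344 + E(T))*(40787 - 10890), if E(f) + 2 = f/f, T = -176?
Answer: 1355619671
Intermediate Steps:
E(f) = -1 (E(f) = -2 + f/f = -2 + 1 = -1)
(45344 + E(T))*(40787 - 10890) = (45344 - 1)*(40787 - 10890) = 45343*29897 = 1355619671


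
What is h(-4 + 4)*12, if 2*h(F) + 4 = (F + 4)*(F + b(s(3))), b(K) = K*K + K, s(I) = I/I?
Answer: 24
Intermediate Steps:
s(I) = 1
b(K) = K + K² (b(K) = K² + K = K + K²)
h(F) = -2 + (2 + F)*(4 + F)/2 (h(F) = -2 + ((F + 4)*(F + 1*(1 + 1)))/2 = -2 + ((4 + F)*(F + 1*2))/2 = -2 + ((4 + F)*(F + 2))/2 = -2 + ((4 + F)*(2 + F))/2 = -2 + ((2 + F)*(4 + F))/2 = -2 + (2 + F)*(4 + F)/2)
h(-4 + 4)*12 = (2 + (-4 + 4)²/2 + 3*(-4 + 4))*12 = (2 + (½)*0² + 3*0)*12 = (2 + (½)*0 + 0)*12 = (2 + 0 + 0)*12 = 2*12 = 24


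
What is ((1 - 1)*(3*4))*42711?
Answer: 0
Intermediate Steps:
((1 - 1)*(3*4))*42711 = (0*12)*42711 = 0*42711 = 0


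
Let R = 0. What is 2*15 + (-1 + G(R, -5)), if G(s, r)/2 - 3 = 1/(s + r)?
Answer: 173/5 ≈ 34.600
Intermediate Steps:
G(s, r) = 6 + 2/(r + s) (G(s, r) = 6 + 2/(s + r) = 6 + 2/(r + s))
2*15 + (-1 + G(R, -5)) = 2*15 + (-1 + 2*(1 + 3*(-5) + 3*0)/(-5 + 0)) = 30 + (-1 + 2*(1 - 15 + 0)/(-5)) = 30 + (-1 + 2*(-1/5)*(-14)) = 30 + (-1 + 28/5) = 30 + 23/5 = 173/5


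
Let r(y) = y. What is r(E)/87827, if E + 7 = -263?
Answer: -270/87827 ≈ -0.0030742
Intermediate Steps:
E = -270 (E = -7 - 263 = -270)
r(E)/87827 = -270/87827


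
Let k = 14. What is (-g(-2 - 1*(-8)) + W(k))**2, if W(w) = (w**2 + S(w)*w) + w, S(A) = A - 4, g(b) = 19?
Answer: 109561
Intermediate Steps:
S(A) = -4 + A
W(w) = w + w**2 + w*(-4 + w) (W(w) = (w**2 + (-4 + w)*w) + w = (w**2 + w*(-4 + w)) + w = w + w**2 + w*(-4 + w))
(-g(-2 - 1*(-8)) + W(k))**2 = (-1*19 + 14*(-3 + 2*14))**2 = (-19 + 14*(-3 + 28))**2 = (-19 + 14*25)**2 = (-19 + 350)**2 = 331**2 = 109561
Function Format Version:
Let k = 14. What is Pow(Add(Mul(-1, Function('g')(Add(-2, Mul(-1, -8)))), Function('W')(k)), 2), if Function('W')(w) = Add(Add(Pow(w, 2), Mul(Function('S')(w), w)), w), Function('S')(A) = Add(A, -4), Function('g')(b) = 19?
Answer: 109561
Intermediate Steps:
Function('S')(A) = Add(-4, A)
Function('W')(w) = Add(w, Pow(w, 2), Mul(w, Add(-4, w))) (Function('W')(w) = Add(Add(Pow(w, 2), Mul(Add(-4, w), w)), w) = Add(Add(Pow(w, 2), Mul(w, Add(-4, w))), w) = Add(w, Pow(w, 2), Mul(w, Add(-4, w))))
Pow(Add(Mul(-1, Function('g')(Add(-2, Mul(-1, -8)))), Function('W')(k)), 2) = Pow(Add(Mul(-1, 19), Mul(14, Add(-3, Mul(2, 14)))), 2) = Pow(Add(-19, Mul(14, Add(-3, 28))), 2) = Pow(Add(-19, Mul(14, 25)), 2) = Pow(Add(-19, 350), 2) = Pow(331, 2) = 109561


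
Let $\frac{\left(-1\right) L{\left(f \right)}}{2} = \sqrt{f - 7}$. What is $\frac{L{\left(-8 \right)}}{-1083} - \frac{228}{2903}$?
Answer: $- \frac{228}{2903} + \frac{2 i \sqrt{15}}{1083} \approx -0.078539 + 0.0071523 i$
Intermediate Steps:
$L{\left(f \right)} = - 2 \sqrt{-7 + f}$ ($L{\left(f \right)} = - 2 \sqrt{f - 7} = - 2 \sqrt{-7 + f}$)
$\frac{L{\left(-8 \right)}}{-1083} - \frac{228}{2903} = \frac{\left(-2\right) \sqrt{-7 - 8}}{-1083} - \frac{228}{2903} = - 2 \sqrt{-15} \left(- \frac{1}{1083}\right) - \frac{228}{2903} = - 2 i \sqrt{15} \left(- \frac{1}{1083}\right) - \frac{228}{2903} = \frac{2 i \sqrt{15}}{1083} - \frac{228}{2903} = - \frac{228}{2903} + \frac{2 i \sqrt{15}}{1083}$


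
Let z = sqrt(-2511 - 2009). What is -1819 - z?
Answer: -1819 - 2*I*sqrt(1130) ≈ -1819.0 - 67.231*I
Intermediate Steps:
z = 2*I*sqrt(1130) (z = sqrt(-4520) = 2*I*sqrt(1130) ≈ 67.231*I)
-1819 - z = -1819 - 2*I*sqrt(1130)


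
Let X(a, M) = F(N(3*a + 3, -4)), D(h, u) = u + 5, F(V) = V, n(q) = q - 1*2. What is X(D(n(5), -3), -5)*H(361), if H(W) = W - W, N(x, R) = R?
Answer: 0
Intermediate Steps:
n(q) = -2 + q (n(q) = q - 2 = -2 + q)
D(h, u) = 5 + u
X(a, M) = -4
H(W) = 0
X(D(n(5), -3), -5)*H(361) = -4*0 = 0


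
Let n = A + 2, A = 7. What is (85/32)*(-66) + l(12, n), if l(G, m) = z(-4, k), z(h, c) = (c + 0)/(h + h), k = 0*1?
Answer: -2805/16 ≈ -175.31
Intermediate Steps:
k = 0
n = 9 (n = 7 + 2 = 9)
z(h, c) = c/(2*h) (z(h, c) = c/((2*h)) = c*(1/(2*h)) = c/(2*h))
l(G, m) = 0 (l(G, m) = (1/2)*0/(-4) = (1/2)*0*(-1/4) = 0)
(85/32)*(-66) + l(12, n) = (85/32)*(-66) + 0 = -2805/16 + 0 = -2805/16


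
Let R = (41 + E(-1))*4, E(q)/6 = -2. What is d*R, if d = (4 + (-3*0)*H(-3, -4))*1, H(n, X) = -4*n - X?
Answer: 464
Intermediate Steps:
H(n, X) = -X - 4*n
E(q) = -12 (E(q) = 6*(-2) = -12)
R = 116 (R = (41 - 12)*4 = 29*4 = 116)
d = 4 (d = (4 + (-3*0)*(-1*(-4) - 4*(-3)))*1 = (4 + 0*(4 + 12))*1 = (4 + 0*16)*1 = (4 + 0)*1 = 4*1 = 4)
d*R = 4*116 = 464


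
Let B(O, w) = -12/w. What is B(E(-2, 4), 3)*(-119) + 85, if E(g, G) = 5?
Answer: 561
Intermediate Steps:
B(E(-2, 4), 3)*(-119) + 85 = -12/3*(-119) + 85 = -12*1/3*(-119) + 85 = -4*(-119) + 85 = 476 + 85 = 561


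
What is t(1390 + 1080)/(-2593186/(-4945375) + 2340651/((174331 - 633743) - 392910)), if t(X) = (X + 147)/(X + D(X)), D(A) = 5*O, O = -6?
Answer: -1103079085043275/2285100860540852 ≈ -0.48273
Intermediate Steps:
D(A) = -30 (D(A) = 5*(-6) = -30)
t(X) = (147 + X)/(-30 + X) (t(X) = (X + 147)/(X - 30) = (147 + X)/(-30 + X))
t(1390 + 1080)/(-2593186/(-4945375) + 2340651/((174331 - 633743) - 392910)) = ((147 + (1390 + 1080))/(-30 + (1390 + 1080)))/(-2593186/(-4945375) + 2340651/((174331 - 633743) - 392910)) = ((147 + 2470)/(-30 + 2470))/(-2593186*(-1/4945375) + 2340651/(-459412 - 392910)) = (2617/2440)/(2593186/4945375 + 2340651/(-852322)) = ((1/2440)*2617)/(2593186/4945375 + 2340651*(-1/852322)) = 2617/(2440*(2593186/4945375 - 2340651/852322)) = 2617/(2440*(-9365167461233/4215051910750)) = (2617/2440)*(-4215051910750/9365167461233) = -1103079085043275/2285100860540852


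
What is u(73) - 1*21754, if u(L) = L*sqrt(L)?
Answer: -21754 + 73*sqrt(73) ≈ -21130.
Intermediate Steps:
u(L) = L**(3/2)
u(73) - 1*21754 = 73**(3/2) - 1*21754 = 73*sqrt(73) - 21754 = -21754 + 73*sqrt(73)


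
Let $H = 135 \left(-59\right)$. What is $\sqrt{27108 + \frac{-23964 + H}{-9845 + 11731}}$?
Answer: $\frac{\sqrt{96362829474}}{1886} \approx 164.59$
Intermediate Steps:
$H = -7965$
$\sqrt{27108 + \frac{-23964 + H}{-9845 + 11731}} = \sqrt{27108 + \frac{-23964 - 7965}{-9845 + 11731}} = \sqrt{27108 - \frac{31929}{1886}} = \sqrt{\frac{51093759}{1886}} = \frac{\sqrt{96362829474}}{1886}$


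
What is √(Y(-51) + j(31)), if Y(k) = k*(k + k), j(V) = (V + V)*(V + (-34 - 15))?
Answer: 3*√454 ≈ 63.922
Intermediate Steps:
j(V) = 2*V*(-49 + V) (j(V) = (2*V)*(V - 49) = (2*V)*(-49 + V) = 2*V*(-49 + V))
Y(k) = 2*k² (Y(k) = k*(2*k) = 2*k²)
√(Y(-51) + j(31)) = √(2*(-51)² + 2*31*(-49 + 31)) = √(2*2601 + 2*31*(-18)) = √(5202 - 1116) = √4086 = 3*√454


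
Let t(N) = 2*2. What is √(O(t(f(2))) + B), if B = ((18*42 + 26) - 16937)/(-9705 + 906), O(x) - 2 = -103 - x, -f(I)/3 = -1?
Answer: 246*I*√14665/2933 ≈ 10.157*I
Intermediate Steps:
f(I) = 3 (f(I) = -3*(-1) = 3)
t(N) = 4
O(x) = -101 - x (O(x) = 2 + (-103 - x) = -101 - x)
B = 5385/2933 (B = ((756 + 26) - 16937)/(-8799) = (782 - 16937)*(-1/8799) = -16155*(-1/8799) = 5385/2933 ≈ 1.8360)
√(O(t(f(2))) + B) = √((-101 - 1*4) + 5385/2933) = √((-101 - 4) + 5385/2933) = √(-105 + 5385/2933) = √(-302580/2933) = 246*I*√14665/2933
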